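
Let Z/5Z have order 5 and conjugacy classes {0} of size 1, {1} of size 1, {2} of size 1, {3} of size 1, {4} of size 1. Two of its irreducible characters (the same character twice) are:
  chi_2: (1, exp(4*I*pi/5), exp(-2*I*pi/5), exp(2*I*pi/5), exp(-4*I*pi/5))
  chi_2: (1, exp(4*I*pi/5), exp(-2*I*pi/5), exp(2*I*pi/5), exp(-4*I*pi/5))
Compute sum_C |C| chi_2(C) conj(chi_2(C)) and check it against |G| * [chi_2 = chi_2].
Sum = 5 = |G| = 5; so <chi_2, chi_2> = 1 (norm-1 confirms irreducibility).

Proof sketch: Compute term by term over conjugacy classes (|C| * chi_2(C) * conj(chi_2(C))):
  1*(1)*conj(1) + 1*(exp(4*I*pi/5))*conj(exp(4*I*pi/5)) + 1*(exp(-2*I*pi/5))*conj(exp(-2*I*pi/5)) + 1*(exp(2*I*pi/5))*conj(exp(2*I*pi/5)) + 1*(exp(-4*I*pi/5))*conj(exp(-4*I*pi/5))
  = (1) + (1) + (1) + (1) + (1)
  = 5.
(Exp terms are combined using exp(i*s)*conj(exp(i*t)) = exp(i*(s-t)), and sums of them are collapsed using the identity that for every m > 1 the m distinct m-th roots of unity sum to 0, e.g. 1 + exp(2*I*pi/3) + exp(-2*I*pi/3) = 0.)
Dividing by |G| = 5 gives 5/5 = 1, matching the row-orthogonality relation <chi_2, chi_2> = [chi_2 = chi_2].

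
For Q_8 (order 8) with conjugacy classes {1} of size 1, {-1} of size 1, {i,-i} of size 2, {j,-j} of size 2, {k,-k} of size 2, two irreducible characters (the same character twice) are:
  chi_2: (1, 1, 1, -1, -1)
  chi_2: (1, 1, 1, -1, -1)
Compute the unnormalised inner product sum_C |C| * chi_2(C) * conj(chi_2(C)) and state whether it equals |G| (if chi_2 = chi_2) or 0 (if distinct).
Sum = 8 = |G| = 8; so <chi_2, chi_2> = 1 (norm-1 confirms irreducibility).

Why: Compute term by term over conjugacy classes (|C| * chi_2(C) * conj(chi_2(C))):
  1*(1)*conj(1) + 1*(1)*conj(1) + 2*(1)*conj(1) + 2*(-1)*conj(-1) + 2*(-1)*conj(-1)
  = (1) + (1) + (2) + (2) + (2)
  = 8.
Dividing by |G| = 8 gives 8/8 = 1, matching the row-orthogonality relation <chi_2, chi_2> = [chi_2 = chi_2].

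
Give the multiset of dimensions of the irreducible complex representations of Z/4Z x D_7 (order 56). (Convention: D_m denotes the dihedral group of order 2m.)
Dimensions: 1, 1, 1, 1, 1, 1, 1, 1, 2, 2, 2, 2, 2, 2, 2, 2, 2, 2, 2, 2

Derivation: There are 20 irreducibles (= number of conjugacy classes). Their dimensions d_i satisfy sum d_i^2 = |G| = 56: 1 + 1 + 1 + 1 + 1 + 1 + 1 + 1 + 4 + 4 + 4 + 4 + 4 + 4 + 4 + 4 + 4 + 4 + 4 + 4 = 56. (For the product with Z/4Z: each of the 4 1-dim characters of Z/4Z tensors with each irrep of D_7, giving 4 copies of each D_7-dimension.)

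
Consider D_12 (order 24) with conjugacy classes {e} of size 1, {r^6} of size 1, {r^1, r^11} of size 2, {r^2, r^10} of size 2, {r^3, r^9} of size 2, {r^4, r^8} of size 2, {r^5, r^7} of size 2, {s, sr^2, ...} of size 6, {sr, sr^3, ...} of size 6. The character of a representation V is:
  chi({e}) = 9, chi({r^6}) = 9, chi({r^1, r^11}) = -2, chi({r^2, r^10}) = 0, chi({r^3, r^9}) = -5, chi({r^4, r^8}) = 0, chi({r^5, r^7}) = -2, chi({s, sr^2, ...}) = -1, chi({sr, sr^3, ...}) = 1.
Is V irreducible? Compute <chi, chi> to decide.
Not irreducible (reducible): <chi, chi> = 10 > 1.

Justification: <chi, chi> = (1/|G|) sum_C |C| * |chi(C)|^2 = (1/24)[1*|9|^2 + 1*|9|^2 + 2*|-2|^2 + 2*|0|^2 + 2*|-5|^2 + 2*|0|^2 + 2*|-2|^2 + 6*|-1|^2 + 6*|1|^2]
  = (1/24)[(81) + (81) + (8) + (0) + (50) + (0) + (8) + (6) + (6)] = 240/24 = 10.
A character is irreducible iff <chi, chi> = 1, so this representation is reducible.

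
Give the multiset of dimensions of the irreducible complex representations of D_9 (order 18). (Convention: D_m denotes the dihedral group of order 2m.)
Dimensions: 1, 1, 2, 2, 2, 2

Proof sketch: There are 6 irreducibles (= number of conjugacy classes). Their dimensions d_i satisfy sum d_i^2 = |G| = 18: 1 + 1 + 4 + 4 + 4 + 4 = 18.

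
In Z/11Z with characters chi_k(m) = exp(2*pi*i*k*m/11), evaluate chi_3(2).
chi_3(2) = zeta_11^6 = exp(-10*I*pi/11)

Why: chi_3(2) = zeta_11^(3*2) = zeta_11^6. Since zeta_11^11 = 1, this equals zeta_11^6 = exp(2*pi*i*6/11) = exp(-10*I*pi/11).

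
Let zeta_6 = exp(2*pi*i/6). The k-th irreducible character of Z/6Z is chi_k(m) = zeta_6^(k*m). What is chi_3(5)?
chi_3(5) = zeta_6^15 = -1

Derivation: chi_3(5) = zeta_6^(3*5) = zeta_6^15. Since zeta_6^6 = 1, this equals zeta_6^3 = exp(2*pi*i*3/6) = -1.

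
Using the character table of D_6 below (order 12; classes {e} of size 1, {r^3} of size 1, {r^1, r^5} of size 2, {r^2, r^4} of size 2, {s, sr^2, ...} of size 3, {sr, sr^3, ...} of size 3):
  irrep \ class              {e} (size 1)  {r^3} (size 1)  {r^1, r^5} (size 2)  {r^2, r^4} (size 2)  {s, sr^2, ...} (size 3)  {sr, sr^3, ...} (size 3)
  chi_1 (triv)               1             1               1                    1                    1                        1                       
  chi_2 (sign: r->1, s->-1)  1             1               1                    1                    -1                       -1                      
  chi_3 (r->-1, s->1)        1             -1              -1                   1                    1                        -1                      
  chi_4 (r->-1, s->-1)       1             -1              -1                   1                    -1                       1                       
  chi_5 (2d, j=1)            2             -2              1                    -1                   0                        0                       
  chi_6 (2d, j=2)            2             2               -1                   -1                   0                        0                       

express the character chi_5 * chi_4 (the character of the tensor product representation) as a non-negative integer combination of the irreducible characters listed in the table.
chi_5 tensor chi_4 = chi_6 (all other irreducibles have multiplicity 0).

Reasoning: The character of a tensor product is the pointwise product (chi_5 * chi_4)(C) = chi_5(C) * chi_4(C):
  {e}: (2)*(1), {r^3}: (-2)*(-1), {r^1, r^5}: (1)*(-1), {r^2, r^4}: (-1)*(1), {s, sr^2, ...}: (0)*(-1), {sr, sr^3, ...}: (0)*(1)
so (chi_5 * chi_4) takes values
  {e} -> 2, {r^3} -> 2, {r^1, r^5} -> -1, {r^2, r^4} -> -1, {s, sr^2, ...} -> 0, {sr, sr^3, ...} -> 0.
Now take the inner product of this character with each irreducible chi from the table, <chi_5*chi_4, chi> = (1/12) sum_C |C| (chi_5*chi_4)(C) conj(chi(C)):
  <chi_5*chi_4, chi_1> = (1/12)[1*(2)*conj(1) + 1*(2)*conj(1) + 2*(-1)*conj(1) + 2*(-1)*conj(1) + 3*(0)*conj(1) + 3*(0)*conj(1)]
      = (1/12)[(2) + (2) + (-2) + (-2) + (0) + (0)] = 0/12 = 0
  <chi_5*chi_4, chi_2> = (1/12)[1*(2)*conj(1) + 1*(2)*conj(1) + 2*(-1)*conj(1) + 2*(-1)*conj(1) + 3*(0)*conj(-1) + 3*(0)*conj(-1)]
      = (1/12)[(2) + (2) + (-2) + (-2) + (0) + (0)] = 0/12 = 0
  <chi_5*chi_4, chi_3> = (1/12)[1*(2)*conj(1) + 1*(2)*conj(-1) + 2*(-1)*conj(-1) + 2*(-1)*conj(1) + 3*(0)*conj(1) + 3*(0)*conj(-1)]
      = (1/12)[(2) + (-2) + (2) + (-2) + (0) + (0)] = 0/12 = 0
  <chi_5*chi_4, chi_4> = (1/12)[1*(2)*conj(1) + 1*(2)*conj(-1) + 2*(-1)*conj(-1) + 2*(-1)*conj(1) + 3*(0)*conj(-1) + 3*(0)*conj(1)]
      = (1/12)[(2) + (-2) + (2) + (-2) + (0) + (0)] = 0/12 = 0
  <chi_5*chi_4, chi_5> = (1/12)[1*(2)*conj(2) + 1*(2)*conj(-2) + 2*(-1)*conj(1) + 2*(-1)*conj(-1) + 3*(0)*conj(0) + 3*(0)*conj(0)]
      = (1/12)[(4) + (-4) + (-2) + (2) + (0) + (0)] = 0/12 = 0
  <chi_5*chi_4, chi_6> = (1/12)[1*(2)*conj(2) + 1*(2)*conj(2) + 2*(-1)*conj(-1) + 2*(-1)*conj(-1) + 3*(0)*conj(0) + 3*(0)*conj(0)]
      = (1/12)[(4) + (4) + (2) + (2) + (0) + (0)] = 12/12 = 1
Hence the multiplicities are chi_6: 1. Dimension check: dim(chi_5)*dim(chi_4) = 2*1 = 2 and sum (mult * dim) = 1*2 = 2.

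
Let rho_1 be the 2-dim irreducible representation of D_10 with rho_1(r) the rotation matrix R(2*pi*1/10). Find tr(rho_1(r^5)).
chi_{rho_1}(r^5) = 2*cos(2*pi*1*5/10) = -2

Details: rho_1(r^5) is rotation by angle 2*pi*1*5/10, whose trace is 2*cos(2*pi*1*5/10) = -2.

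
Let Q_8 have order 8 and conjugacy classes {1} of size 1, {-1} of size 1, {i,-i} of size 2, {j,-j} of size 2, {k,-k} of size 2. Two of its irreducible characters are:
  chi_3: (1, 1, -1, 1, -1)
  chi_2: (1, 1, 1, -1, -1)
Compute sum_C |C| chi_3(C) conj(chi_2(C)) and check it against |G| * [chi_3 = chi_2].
Sum = 0; so <chi_3, chi_2> = 0 (distinct irreducibles are orthogonal).

Details: Compute term by term over conjugacy classes (|C| * chi_3(C) * conj(chi_2(C))):
  1*(1)*conj(1) + 1*(1)*conj(1) + 2*(-1)*conj(1) + 2*(1)*conj(-1) + 2*(-1)*conj(-1)
  = (1) + (1) + (-2) + (-2) + (2)
  = 0.
Dividing by |G| = 8 gives 0/8 = 0, matching the row-orthogonality relation <chi_3, chi_2> = [chi_3 = chi_2].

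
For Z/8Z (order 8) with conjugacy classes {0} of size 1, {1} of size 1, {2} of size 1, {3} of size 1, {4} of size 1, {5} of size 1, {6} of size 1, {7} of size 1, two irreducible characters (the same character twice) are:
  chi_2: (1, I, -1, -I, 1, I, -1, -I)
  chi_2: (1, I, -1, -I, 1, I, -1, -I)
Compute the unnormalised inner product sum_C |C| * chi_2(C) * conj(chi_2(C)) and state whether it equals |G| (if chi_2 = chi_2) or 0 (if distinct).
Sum = 8 = |G| = 8; so <chi_2, chi_2> = 1 (norm-1 confirms irreducibility).

Why: Compute term by term over conjugacy classes (|C| * chi_2(C) * conj(chi_2(C))):
  1*(1)*conj(1) + 1*(I)*conj(I) + 1*(-1)*conj(-1) + 1*(-I)*conj(-I) + 1*(1)*conj(1) + 1*(I)*conj(I) + 1*(-1)*conj(-1) + 1*(-I)*conj(-I)
  = (1) + (1) + (1) + (1) + (1) + (1) + (1) + (1)
  = 8.
(Exp terms are combined using exp(i*s)*conj(exp(i*t)) = exp(i*(s-t)), and sums of them are collapsed using the identity that for every m > 1 the m distinct m-th roots of unity sum to 0, e.g. 1 + exp(2*I*pi/3) + exp(-2*I*pi/3) = 0.)
Dividing by |G| = 8 gives 8/8 = 1, matching the row-orthogonality relation <chi_2, chi_2> = [chi_2 = chi_2].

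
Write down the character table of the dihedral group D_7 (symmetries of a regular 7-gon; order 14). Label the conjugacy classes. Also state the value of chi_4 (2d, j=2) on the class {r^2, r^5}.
Conjugacy classes: {e} of size 1, {r^1, r^6} of size 2, {r^2, r^5} of size 2, {r^3, r^4} of size 2, {s, sr, ..., sr^6} of size 7.
Character table:
  irrep \ class              {e} (size 1)  {r^1, r^6} (size 2)  {r^2, r^5} (size 2)  {r^3, r^4} (size 2)  {s, sr, ..., sr^6} (size 7)
  chi_1 (triv)               1             1                    1                    1                    1                          
  chi_2 (sign: r->1, s->-1)  1             1                    1                    1                    -1                         
  chi_3 (2d, j=1)            2             2*cos(2*pi/7)        -2*cos(3*pi/7)       -2*cos(pi/7)         0                          
  chi_4 (2d, j=2)            2             -2*cos(3*pi/7)       -2*cos(pi/7)         2*cos(2*pi/7)        0                          
  chi_5 (2d, j=3)            2             -2*cos(pi/7)         2*cos(2*pi/7)        -2*cos(3*pi/7)       0                          

Spot check: chi_4 (2d, j=2) on {r^2, r^5} = -2*cos(pi/7).

Details: D_7 has order 2*7 = 14 with 5 conjugacy classes, hence 5 irreducibles. Sum of squared dims 1 + 1 + 4 + 4 + 4 = 14 = |G|. Linear characters come from the abelianisation; the 2-dimensional irreps have character r^k -> 2*cos(2*pi*j*k/7), reflections -> 0.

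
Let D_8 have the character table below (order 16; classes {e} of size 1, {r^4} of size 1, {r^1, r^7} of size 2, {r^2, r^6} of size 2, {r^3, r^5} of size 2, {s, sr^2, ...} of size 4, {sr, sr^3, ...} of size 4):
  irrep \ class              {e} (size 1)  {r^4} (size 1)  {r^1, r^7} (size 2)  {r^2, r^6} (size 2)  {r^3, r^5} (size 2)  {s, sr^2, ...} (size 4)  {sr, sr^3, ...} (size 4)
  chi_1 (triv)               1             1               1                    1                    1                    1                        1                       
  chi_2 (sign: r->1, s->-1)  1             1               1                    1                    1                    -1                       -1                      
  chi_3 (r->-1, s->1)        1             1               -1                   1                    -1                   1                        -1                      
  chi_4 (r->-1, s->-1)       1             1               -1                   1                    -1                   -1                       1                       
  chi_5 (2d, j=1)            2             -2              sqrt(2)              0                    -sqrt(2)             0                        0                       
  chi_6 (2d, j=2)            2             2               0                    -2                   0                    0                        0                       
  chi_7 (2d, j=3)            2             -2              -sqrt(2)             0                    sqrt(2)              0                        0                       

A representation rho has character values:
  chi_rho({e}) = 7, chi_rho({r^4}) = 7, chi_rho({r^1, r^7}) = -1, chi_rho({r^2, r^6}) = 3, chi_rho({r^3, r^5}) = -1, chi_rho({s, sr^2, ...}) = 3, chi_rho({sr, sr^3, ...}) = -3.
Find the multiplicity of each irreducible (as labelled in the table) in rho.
Multiplicities: chi_1: 1, chi_2: 1, chi_3: 3, chi_4: 0, chi_5: 0, chi_6: 1, chi_7: 0.

Details: Use <chi_rho, chi> = (1/|G|) sum_C |C| * chi_rho(C) * conj(chi(C)) with |G| = 16 for each irreducible chi in the table:
  <chi_rho, chi_1> = (1/16)[1*(7)*conj(1) + 1*(7)*conj(1) + 2*(-1)*conj(1) + 2*(3)*conj(1) + 2*(-1)*conj(1) + 4*(3)*conj(1) + 4*(-3)*conj(1)]
      = (1/16)[(7) + (7) + (-2) + (6) + (-2) + (12) + (-12)] = 16/16 = 1
  <chi_rho, chi_2> = (1/16)[1*(7)*conj(1) + 1*(7)*conj(1) + 2*(-1)*conj(1) + 2*(3)*conj(1) + 2*(-1)*conj(1) + 4*(3)*conj(-1) + 4*(-3)*conj(-1)]
      = (1/16)[(7) + (7) + (-2) + (6) + (-2) + (-12) + (12)] = 16/16 = 1
  <chi_rho, chi_3> = (1/16)[1*(7)*conj(1) + 1*(7)*conj(1) + 2*(-1)*conj(-1) + 2*(3)*conj(1) + 2*(-1)*conj(-1) + 4*(3)*conj(1) + 4*(-3)*conj(-1)]
      = (1/16)[(7) + (7) + (2) + (6) + (2) + (12) + (12)] = 48/16 = 3
  <chi_rho, chi_4> = (1/16)[1*(7)*conj(1) + 1*(7)*conj(1) + 2*(-1)*conj(-1) + 2*(3)*conj(1) + 2*(-1)*conj(-1) + 4*(3)*conj(-1) + 4*(-3)*conj(1)]
      = (1/16)[(7) + (7) + (2) + (6) + (2) + (-12) + (-12)] = 0/16 = 0
  <chi_rho, chi_5> = (1/16)[1*(7)*conj(2) + 1*(7)*conj(-2) + 2*(-1)*conj(sqrt(2)) + 2*(3)*conj(0) + 2*(-1)*conj(-sqrt(2)) + 4*(3)*conj(0) + 4*(-3)*conj(0)]
      = (1/16)[(14) + (-14) + (-2*sqrt(2)) + (0) + (2*sqrt(2)) + (0) + (0)] = 0/16 = 0
  <chi_rho, chi_6> = (1/16)[1*(7)*conj(2) + 1*(7)*conj(2) + 2*(-1)*conj(0) + 2*(3)*conj(-2) + 2*(-1)*conj(0) + 4*(3)*conj(0) + 4*(-3)*conj(0)]
      = (1/16)[(14) + (14) + (0) + (-12) + (0) + (0) + (0)] = 16/16 = 1
  <chi_rho, chi_7> = (1/16)[1*(7)*conj(2) + 1*(7)*conj(-2) + 2*(-1)*conj(-sqrt(2)) + 2*(3)*conj(0) + 2*(-1)*conj(sqrt(2)) + 4*(3)*conj(0) + 4*(-3)*conj(0)]
      = (1/16)[(14) + (-14) + (2*sqrt(2)) + (0) + (-2*sqrt(2)) + (0) + (0)] = 0/16 = 0
Dimension check: dim(rho) = sum (mult * dim) = 1*1 + 1*1 + 3*1 + 0*1 + 0*2 + 1*2 + 0*2 = 7 = chi_rho(e) = 7.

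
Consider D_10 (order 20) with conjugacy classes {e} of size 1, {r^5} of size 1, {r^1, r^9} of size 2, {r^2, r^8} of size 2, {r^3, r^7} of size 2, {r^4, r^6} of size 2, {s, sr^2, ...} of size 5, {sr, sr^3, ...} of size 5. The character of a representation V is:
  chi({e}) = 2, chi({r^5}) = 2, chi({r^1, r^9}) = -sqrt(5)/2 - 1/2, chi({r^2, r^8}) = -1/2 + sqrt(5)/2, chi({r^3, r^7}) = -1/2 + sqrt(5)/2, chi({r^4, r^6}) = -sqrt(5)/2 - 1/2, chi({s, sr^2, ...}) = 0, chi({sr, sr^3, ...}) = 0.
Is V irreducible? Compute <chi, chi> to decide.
Irreducible: <chi, chi> = 1.

Justification: <chi, chi> = (1/|G|) sum_C |C| * |chi(C)|^2 = (1/20)[1*|2|^2 + 1*|2|^2 + 2*|-sqrt(5)/2 - 1/2|^2 + 2*|-1/2 + sqrt(5)/2|^2 + 2*|-1/2 + sqrt(5)/2|^2 + 2*|-sqrt(5)/2 - 1/2|^2 + 5*|0|^2 + 5*|0|^2]
  = (1/20)[(4) + (4) + (sqrt(5) + 3) + (3 - sqrt(5)) + (3 - sqrt(5)) + (sqrt(5) + 3) + (0) + (0)] = 20/20 = 1.
A character is irreducible iff <chi, chi> = 1, so this representation is irreducible.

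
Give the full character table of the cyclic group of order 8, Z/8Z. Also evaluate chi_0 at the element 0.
Character table of Z/8Z (irreps indexed chi_0,...,chi_7 with chi_k(m) = zeta_8^(k*m), zeta_8 = exp(2*pi*i/8)):
  irrep \ class  {0} (size 1)  {1} (size 1)    {2} (size 1)  {3} (size 1)    {4} (size 1)  {5} (size 1)    {6} (size 1)  {7} (size 1)  
  chi_0          1             1               1             1               1             1               1             1             
  chi_1          1             exp(I*pi/4)     I             exp(3*I*pi/4)   -1            exp(-3*I*pi/4)  -I            exp(-I*pi/4)  
  chi_2          1             I               -1            -I              1             I               -1            -I            
  chi_3          1             exp(3*I*pi/4)   -I            exp(I*pi/4)     -1            exp(-I*pi/4)    I             exp(-3*I*pi/4)
  chi_4          1             -1              1             -1              1             -1              1             -1            
  chi_5          1             exp(-3*I*pi/4)  I             exp(-I*pi/4)    -1            exp(I*pi/4)     -I            exp(3*I*pi/4) 
  chi_6          1             -I              -1            I               1             -I              -1            I             
  chi_7          1             exp(-I*pi/4)    -I            exp(-3*I*pi/4)  -1            exp(3*I*pi/4)   I             exp(I*pi/4)   

Spot check: chi_0(0) = zeta_8^(0*0) = zeta_8^0 = 1.

Working: Z/8Z is abelian, so all 8 irreducible complex representations are 1-dimensional. They are given by chi_k(m) = zeta_8^(k*m) for k = 0,...,7. Row orthogonality: sum_m chi_k(m) conj(chi_l(m)) = 8 * [k = l].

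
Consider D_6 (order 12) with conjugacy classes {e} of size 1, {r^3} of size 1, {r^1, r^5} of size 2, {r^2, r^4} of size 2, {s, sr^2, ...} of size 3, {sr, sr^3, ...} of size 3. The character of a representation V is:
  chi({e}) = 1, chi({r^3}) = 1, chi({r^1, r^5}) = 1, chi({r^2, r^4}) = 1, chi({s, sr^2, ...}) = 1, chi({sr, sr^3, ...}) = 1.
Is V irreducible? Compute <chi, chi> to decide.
Irreducible: <chi, chi> = 1.

Explanation: <chi, chi> = (1/|G|) sum_C |C| * |chi(C)|^2 = (1/12)[1*|1|^2 + 1*|1|^2 + 2*|1|^2 + 2*|1|^2 + 3*|1|^2 + 3*|1|^2]
  = (1/12)[(1) + (1) + (2) + (2) + (3) + (3)] = 12/12 = 1.
A character is irreducible iff <chi, chi> = 1, so this representation is irreducible.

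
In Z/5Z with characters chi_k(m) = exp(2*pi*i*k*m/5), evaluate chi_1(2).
chi_1(2) = zeta_5^2 = exp(4*I*pi/5)

Working: chi_1(2) = zeta_5^(1*2) = zeta_5^2. Since zeta_5^5 = 1, this equals zeta_5^2 = exp(2*pi*i*2/5) = exp(4*I*pi/5).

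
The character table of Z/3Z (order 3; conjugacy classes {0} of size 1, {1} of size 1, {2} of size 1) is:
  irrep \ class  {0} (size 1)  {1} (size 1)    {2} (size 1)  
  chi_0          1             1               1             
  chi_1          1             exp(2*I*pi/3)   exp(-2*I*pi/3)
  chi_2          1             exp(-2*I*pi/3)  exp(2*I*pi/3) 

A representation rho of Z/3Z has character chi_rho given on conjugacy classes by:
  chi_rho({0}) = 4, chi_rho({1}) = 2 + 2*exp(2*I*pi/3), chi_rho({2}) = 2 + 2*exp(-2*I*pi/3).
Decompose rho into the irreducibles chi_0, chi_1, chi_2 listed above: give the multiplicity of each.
Multiplicities: chi_0: 2, chi_1: 2, chi_2: 0.

Working: Use <chi_rho, chi> = (1/|G|) sum_C |C| * chi_rho(C) * conj(chi(C)) with |G| = 3 for each irreducible chi in the table:
  <chi_rho, chi_0> = (1/3)[1*(4)*conj(1) + 1*(2 + 2*exp(2*I*pi/3))*conj(1) + 1*(2 + 2*exp(-2*I*pi/3))*conj(1)]
      = (1/3)[(4) + (2 + 2*exp(2*I*pi/3)) + (2 + 2*exp(-2*I*pi/3))] = 6/3 = 2
  <chi_rho, chi_1> = (1/3)[1*(4)*conj(1) + 1*(2 + 2*exp(2*I*pi/3))*conj(exp(2*I*pi/3)) + 1*(2 + 2*exp(-2*I*pi/3))*conj(exp(-2*I*pi/3))]
      = (1/3)[(4) + (2 + 2*exp(-2*I*pi/3)) + (2 + 2*exp(2*I*pi/3))] = 6/3 = 2
  <chi_rho, chi_2> = (1/3)[1*(4)*conj(1) + 1*(2 + 2*exp(2*I*pi/3))*conj(exp(-2*I*pi/3)) + 1*(2 + 2*exp(-2*I*pi/3))*conj(exp(2*I*pi/3))]
      = (1/3)[(4) + (-2) + (-2)] = 0/3 = 0
(Exp terms are combined using exp(i*s)*conj(exp(i*t)) = exp(i*(s-t)), and sums of them are collapsed using the identity that for every m > 1 the m distinct m-th roots of unity sum to 0, e.g. 1 + exp(2*I*pi/3) + exp(-2*I*pi/3) = 0.)
Dimension check: dim(rho) = sum (mult * dim) = 2*1 + 2*1 + 0*1 = 4 = chi_rho(e) = 4.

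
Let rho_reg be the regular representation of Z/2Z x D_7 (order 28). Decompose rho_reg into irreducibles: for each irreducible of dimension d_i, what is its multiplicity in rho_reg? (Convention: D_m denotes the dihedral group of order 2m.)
Each irreducible V_i of dimension d_i appears with multiplicity d_i, i.e. rho_reg = (direct sum over all irreducibles V_i) d_i V_i. The irreducible dimensions for Z/2Z x D_7 are 1, 1, 1, 1, 2, 2, 2, 2, 2, 2: 4 irreducibles of dimension 1, each with multiplicity 1; 6 irreducibles of dimension 2, each with multiplicity 2. Total dimension 4*1*1 + 6*2*2 = 28 = |G|.

Details: General theorem: in the regular representation of a finite group G, each irreducible appears with multiplicity equal to its dimension. Check: dim(rho_reg) = sum d_i^2 = 1 + 1 + 1 + 1 + 4 + 4 + 4 + 4 + 4 + 4 = 28 = |G|.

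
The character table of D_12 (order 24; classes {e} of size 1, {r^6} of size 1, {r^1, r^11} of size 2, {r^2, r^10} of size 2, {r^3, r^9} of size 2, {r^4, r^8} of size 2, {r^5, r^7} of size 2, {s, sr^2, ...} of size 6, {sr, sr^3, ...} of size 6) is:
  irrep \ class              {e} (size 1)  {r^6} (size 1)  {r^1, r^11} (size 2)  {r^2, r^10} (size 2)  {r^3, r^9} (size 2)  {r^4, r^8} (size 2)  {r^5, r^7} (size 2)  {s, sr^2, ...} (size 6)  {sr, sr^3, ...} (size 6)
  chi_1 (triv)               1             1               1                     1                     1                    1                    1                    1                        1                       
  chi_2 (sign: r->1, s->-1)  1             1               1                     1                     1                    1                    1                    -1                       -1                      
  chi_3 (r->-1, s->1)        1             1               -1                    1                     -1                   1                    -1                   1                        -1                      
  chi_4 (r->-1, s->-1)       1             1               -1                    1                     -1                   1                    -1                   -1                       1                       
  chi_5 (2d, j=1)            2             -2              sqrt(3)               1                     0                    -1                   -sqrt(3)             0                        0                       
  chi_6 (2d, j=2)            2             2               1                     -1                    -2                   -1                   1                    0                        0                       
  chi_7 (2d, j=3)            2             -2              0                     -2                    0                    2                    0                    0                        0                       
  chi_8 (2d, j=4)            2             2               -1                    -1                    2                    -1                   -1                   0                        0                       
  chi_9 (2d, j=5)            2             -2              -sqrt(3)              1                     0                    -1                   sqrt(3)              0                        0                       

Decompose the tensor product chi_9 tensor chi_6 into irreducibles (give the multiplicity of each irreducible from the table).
chi_9 tensor chi_6 = chi_7 + chi_9 (all other irreducibles have multiplicity 0).

Explanation: The character of a tensor product is the pointwise product (chi_9 * chi_6)(C) = chi_9(C) * chi_6(C):
  {e}: (2)*(2), {r^6}: (-2)*(2), {r^1, r^11}: (-sqrt(3))*(1), {r^2, r^10}: (1)*(-1), {r^3, r^9}: (0)*(-2), {r^4, r^8}: (-1)*(-1), {r^5, r^7}: (sqrt(3))*(1), {s, sr^2, ...}: (0)*(0), {sr, sr^3, ...}: (0)*(0)
so (chi_9 * chi_6) takes values
  {e} -> 4, {r^6} -> -4, {r^1, r^11} -> -sqrt(3), {r^2, r^10} -> -1, {r^3, r^9} -> 0, {r^4, r^8} -> 1, {r^5, r^7} -> sqrt(3), {s, sr^2, ...} -> 0, {sr, sr^3, ...} -> 0.
Now take the inner product of this character with each irreducible chi from the table, <chi_9*chi_6, chi> = (1/24) sum_C |C| (chi_9*chi_6)(C) conj(chi(C)):
  <chi_9*chi_6, chi_1> = (1/24)[1*(4)*conj(1) + 1*(-4)*conj(1) + 2*(-sqrt(3))*conj(1) + 2*(-1)*conj(1) + 2*(0)*conj(1) + 2*(1)*conj(1) + 2*(sqrt(3))*conj(1) + 6*(0)*conj(1) + 6*(0)*conj(1)]
      = (1/24)[(4) + (-4) + (-2*sqrt(3)) + (-2) + (0) + (2) + (2*sqrt(3)) + (0) + (0)] = 0/24 = 0
  <chi_9*chi_6, chi_2> = (1/24)[1*(4)*conj(1) + 1*(-4)*conj(1) + 2*(-sqrt(3))*conj(1) + 2*(-1)*conj(1) + 2*(0)*conj(1) + 2*(1)*conj(1) + 2*(sqrt(3))*conj(1) + 6*(0)*conj(-1) + 6*(0)*conj(-1)]
      = (1/24)[(4) + (-4) + (-2*sqrt(3)) + (-2) + (0) + (2) + (2*sqrt(3)) + (0) + (0)] = 0/24 = 0
  <chi_9*chi_6, chi_3> = (1/24)[1*(4)*conj(1) + 1*(-4)*conj(1) + 2*(-sqrt(3))*conj(-1) + 2*(-1)*conj(1) + 2*(0)*conj(-1) + 2*(1)*conj(1) + 2*(sqrt(3))*conj(-1) + 6*(0)*conj(1) + 6*(0)*conj(-1)]
      = (1/24)[(4) + (-4) + (2*sqrt(3)) + (-2) + (0) + (2) + (-2*sqrt(3)) + (0) + (0)] = 0/24 = 0
  <chi_9*chi_6, chi_4> = (1/24)[1*(4)*conj(1) + 1*(-4)*conj(1) + 2*(-sqrt(3))*conj(-1) + 2*(-1)*conj(1) + 2*(0)*conj(-1) + 2*(1)*conj(1) + 2*(sqrt(3))*conj(-1) + 6*(0)*conj(-1) + 6*(0)*conj(1)]
      = (1/24)[(4) + (-4) + (2*sqrt(3)) + (-2) + (0) + (2) + (-2*sqrt(3)) + (0) + (0)] = 0/24 = 0
  <chi_9*chi_6, chi_5> = (1/24)[1*(4)*conj(2) + 1*(-4)*conj(-2) + 2*(-sqrt(3))*conj(sqrt(3)) + 2*(-1)*conj(1) + 2*(0)*conj(0) + 2*(1)*conj(-1) + 2*(sqrt(3))*conj(-sqrt(3)) + 6*(0)*conj(0) + 6*(0)*conj(0)]
      = (1/24)[(8) + (8) + (-6) + (-2) + (0) + (-2) + (-6) + (0) + (0)] = 0/24 = 0
  <chi_9*chi_6, chi_6> = (1/24)[1*(4)*conj(2) + 1*(-4)*conj(2) + 2*(-sqrt(3))*conj(1) + 2*(-1)*conj(-1) + 2*(0)*conj(-2) + 2*(1)*conj(-1) + 2*(sqrt(3))*conj(1) + 6*(0)*conj(0) + 6*(0)*conj(0)]
      = (1/24)[(8) + (-8) + (-2*sqrt(3)) + (2) + (0) + (-2) + (2*sqrt(3)) + (0) + (0)] = 0/24 = 0
  <chi_9*chi_6, chi_7> = (1/24)[1*(4)*conj(2) + 1*(-4)*conj(-2) + 2*(-sqrt(3))*conj(0) + 2*(-1)*conj(-2) + 2*(0)*conj(0) + 2*(1)*conj(2) + 2*(sqrt(3))*conj(0) + 6*(0)*conj(0) + 6*(0)*conj(0)]
      = (1/24)[(8) + (8) + (0) + (4) + (0) + (4) + (0) + (0) + (0)] = 24/24 = 1
  <chi_9*chi_6, chi_8> = (1/24)[1*(4)*conj(2) + 1*(-4)*conj(2) + 2*(-sqrt(3))*conj(-1) + 2*(-1)*conj(-1) + 2*(0)*conj(2) + 2*(1)*conj(-1) + 2*(sqrt(3))*conj(-1) + 6*(0)*conj(0) + 6*(0)*conj(0)]
      = (1/24)[(8) + (-8) + (2*sqrt(3)) + (2) + (0) + (-2) + (-2*sqrt(3)) + (0) + (0)] = 0/24 = 0
  <chi_9*chi_6, chi_9> = (1/24)[1*(4)*conj(2) + 1*(-4)*conj(-2) + 2*(-sqrt(3))*conj(-sqrt(3)) + 2*(-1)*conj(1) + 2*(0)*conj(0) + 2*(1)*conj(-1) + 2*(sqrt(3))*conj(sqrt(3)) + 6*(0)*conj(0) + 6*(0)*conj(0)]
      = (1/24)[(8) + (8) + (6) + (-2) + (0) + (-2) + (6) + (0) + (0)] = 24/24 = 1
Hence the multiplicities are chi_7: 1, chi_9: 1. Dimension check: dim(chi_9)*dim(chi_6) = 2*2 = 4 and sum (mult * dim) = 1*2 + 1*2 = 4.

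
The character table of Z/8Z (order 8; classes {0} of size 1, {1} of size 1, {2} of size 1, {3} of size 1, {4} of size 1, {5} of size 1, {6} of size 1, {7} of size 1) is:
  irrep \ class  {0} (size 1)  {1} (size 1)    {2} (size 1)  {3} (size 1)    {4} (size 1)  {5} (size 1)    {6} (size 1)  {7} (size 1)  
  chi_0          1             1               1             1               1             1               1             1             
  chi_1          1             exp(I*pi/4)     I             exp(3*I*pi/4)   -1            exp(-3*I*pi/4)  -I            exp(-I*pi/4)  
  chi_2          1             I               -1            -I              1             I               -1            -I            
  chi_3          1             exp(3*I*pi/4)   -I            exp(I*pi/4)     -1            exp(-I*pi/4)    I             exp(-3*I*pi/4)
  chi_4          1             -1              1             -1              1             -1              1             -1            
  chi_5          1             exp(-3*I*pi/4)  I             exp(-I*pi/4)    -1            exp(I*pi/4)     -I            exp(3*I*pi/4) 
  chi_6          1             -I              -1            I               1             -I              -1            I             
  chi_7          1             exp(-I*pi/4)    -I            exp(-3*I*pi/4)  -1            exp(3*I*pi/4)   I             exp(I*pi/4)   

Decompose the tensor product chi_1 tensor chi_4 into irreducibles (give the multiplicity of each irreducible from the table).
chi_1 tensor chi_4 = chi_5 (all other irreducibles have multiplicity 0).

Derivation: The character of a tensor product is the pointwise product (chi_1 * chi_4)(C) = chi_1(C) * chi_4(C):
  {0}: (1)*(1), {1}: (exp(I*pi/4))*(-1), {2}: (I)*(1), {3}: (exp(3*I*pi/4))*(-1), {4}: (-1)*(1), {5}: (exp(-3*I*pi/4))*(-1), {6}: (-I)*(1), {7}: (exp(-I*pi/4))*(-1)
so (chi_1 * chi_4) takes values
  {0} -> 1, {1} -> -exp(I*pi/4), {2} -> I, {3} -> -exp(3*I*pi/4), {4} -> -1, {5} -> -exp(-3*I*pi/4), {6} -> -I, {7} -> -exp(-I*pi/4).
Now take the inner product of this character with each irreducible chi from the table, <chi_1*chi_4, chi> = (1/8) sum_C |C| (chi_1*chi_4)(C) conj(chi(C)):
  <chi_1*chi_4, chi_0> = (1/8)[1*(1)*conj(1) + 1*(-exp(I*pi/4))*conj(1) + 1*(I)*conj(1) + 1*(-exp(3*I*pi/4))*conj(1) + 1*(-1)*conj(1) + 1*(-exp(-3*I*pi/4))*conj(1) + 1*(-I)*conj(1) + 1*(-exp(-I*pi/4))*conj(1)]
      = (1/8)[(1) + (-exp(I*pi/4)) + (I) + (-exp(3*I*pi/4)) + (-1) + (-exp(-3*I*pi/4)) + (-I) + (-exp(-I*pi/4))] = 0/8 = 0
  <chi_1*chi_4, chi_1> = (1/8)[1*(1)*conj(1) + 1*(-exp(I*pi/4))*conj(exp(I*pi/4)) + 1*(I)*conj(I) + 1*(-exp(3*I*pi/4))*conj(exp(3*I*pi/4)) + 1*(-1)*conj(-1) + 1*(-exp(-3*I*pi/4))*conj(exp(-3*I*pi/4)) + 1*(-I)*conj(-I) + 1*(-exp(-I*pi/4))*conj(exp(-I*pi/4))]
      = (1/8)[(1) + (-1) + (1) + (-1) + (1) + (-1) + (1) + (-1)] = 0/8 = 0
  <chi_1*chi_4, chi_2> = (1/8)[1*(1)*conj(1) + 1*(-exp(I*pi/4))*conj(I) + 1*(I)*conj(-1) + 1*(-exp(3*I*pi/4))*conj(-I) + 1*(-1)*conj(1) + 1*(-exp(-3*I*pi/4))*conj(I) + 1*(-I)*conj(-1) + 1*(-exp(-I*pi/4))*conj(-I)]
      = (1/8)[(1) + (exp(3*I*pi/4)) + (-I) + (-exp(-3*I*pi/4)) + (-1) + (exp(-I*pi/4)) + (I) + (-exp(I*pi/4))] = 0/8 = 0
  <chi_1*chi_4, chi_3> = (1/8)[1*(1)*conj(1) + 1*(-exp(I*pi/4))*conj(exp(3*I*pi/4)) + 1*(I)*conj(-I) + 1*(-exp(3*I*pi/4))*conj(exp(I*pi/4)) + 1*(-1)*conj(-1) + 1*(-exp(-3*I*pi/4))*conj(exp(-I*pi/4)) + 1*(-I)*conj(I) + 1*(-exp(-I*pi/4))*conj(exp(-3*I*pi/4))]
      = (1/8)[(1) + (I) + (-1) + (-I) + (1) + (I) + (-1) + (-I)] = 0/8 = 0
  <chi_1*chi_4, chi_4> = (1/8)[1*(1)*conj(1) + 1*(-exp(I*pi/4))*conj(-1) + 1*(I)*conj(1) + 1*(-exp(3*I*pi/4))*conj(-1) + 1*(-1)*conj(1) + 1*(-exp(-3*I*pi/4))*conj(-1) + 1*(-I)*conj(1) + 1*(-exp(-I*pi/4))*conj(-1)]
      = (1/8)[(1) + (exp(I*pi/4)) + (I) + (exp(3*I*pi/4)) + (-1) + (exp(-3*I*pi/4)) + (-I) + (exp(-I*pi/4))] = 0/8 = 0
  <chi_1*chi_4, chi_5> = (1/8)[1*(1)*conj(1) + 1*(-exp(I*pi/4))*conj(exp(-3*I*pi/4)) + 1*(I)*conj(I) + 1*(-exp(3*I*pi/4))*conj(exp(-I*pi/4)) + 1*(-1)*conj(-1) + 1*(-exp(-3*I*pi/4))*conj(exp(I*pi/4)) + 1*(-I)*conj(-I) + 1*(-exp(-I*pi/4))*conj(exp(3*I*pi/4))]
      = (1/8)[(1) + (1) + (1) + (1) + (1) + (1) + (1) + (1)] = 8/8 = 1
  <chi_1*chi_4, chi_6> = (1/8)[1*(1)*conj(1) + 1*(-exp(I*pi/4))*conj(-I) + 1*(I)*conj(-1) + 1*(-exp(3*I*pi/4))*conj(I) + 1*(-1)*conj(1) + 1*(-exp(-3*I*pi/4))*conj(-I) + 1*(-I)*conj(-1) + 1*(-exp(-I*pi/4))*conj(I)]
      = (1/8)[(1) + (-exp(3*I*pi/4)) + (-I) + (exp(-3*I*pi/4)) + (-1) + (-exp(-I*pi/4)) + (I) + (exp(I*pi/4))] = 0/8 = 0
  <chi_1*chi_4, chi_7> = (1/8)[1*(1)*conj(1) + 1*(-exp(I*pi/4))*conj(exp(-I*pi/4)) + 1*(I)*conj(-I) + 1*(-exp(3*I*pi/4))*conj(exp(-3*I*pi/4)) + 1*(-1)*conj(-1) + 1*(-exp(-3*I*pi/4))*conj(exp(3*I*pi/4)) + 1*(-I)*conj(I) + 1*(-exp(-I*pi/4))*conj(exp(I*pi/4))]
      = (1/8)[(1) + (-I) + (-1) + (I) + (1) + (-I) + (-1) + (I)] = 0/8 = 0
(Exp terms are combined using exp(i*s)*conj(exp(i*t)) = exp(i*(s-t)), and sums of them are collapsed using the identity that for every m > 1 the m distinct m-th roots of unity sum to 0, e.g. 1 + exp(2*I*pi/3) + exp(-2*I*pi/3) = 0.)
Hence the multiplicities are chi_5: 1. Dimension check: dim(chi_1)*dim(chi_4) = 1*1 = 1 and sum (mult * dim) = 1*1 = 1.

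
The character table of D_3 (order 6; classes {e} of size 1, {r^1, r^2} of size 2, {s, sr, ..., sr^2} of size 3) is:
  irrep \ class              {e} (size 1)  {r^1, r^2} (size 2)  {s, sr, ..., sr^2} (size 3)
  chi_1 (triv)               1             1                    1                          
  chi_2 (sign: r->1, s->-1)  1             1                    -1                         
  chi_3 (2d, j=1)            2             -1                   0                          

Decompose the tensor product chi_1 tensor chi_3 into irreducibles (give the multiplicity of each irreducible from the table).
chi_1 tensor chi_3 = chi_3 (all other irreducibles have multiplicity 0).

Proof sketch: The character of a tensor product is the pointwise product (chi_1 * chi_3)(C) = chi_1(C) * chi_3(C):
  {e}: (1)*(2), {r^1, r^2}: (1)*(-1), {s, sr, ..., sr^2}: (1)*(0)
so (chi_1 * chi_3) takes values
  {e} -> 2, {r^1, r^2} -> -1, {s, sr, ..., sr^2} -> 0.
Now take the inner product of this character with each irreducible chi from the table, <chi_1*chi_3, chi> = (1/6) sum_C |C| (chi_1*chi_3)(C) conj(chi(C)):
  <chi_1*chi_3, chi_1> = (1/6)[1*(2)*conj(1) + 2*(-1)*conj(1) + 3*(0)*conj(1)]
      = (1/6)[(2) + (-2) + (0)] = 0/6 = 0
  <chi_1*chi_3, chi_2> = (1/6)[1*(2)*conj(1) + 2*(-1)*conj(1) + 3*(0)*conj(-1)]
      = (1/6)[(2) + (-2) + (0)] = 0/6 = 0
  <chi_1*chi_3, chi_3> = (1/6)[1*(2)*conj(2) + 2*(-1)*conj(-1) + 3*(0)*conj(0)]
      = (1/6)[(4) + (2) + (0)] = 6/6 = 1
Hence the multiplicities are chi_3: 1. Dimension check: dim(chi_1)*dim(chi_3) = 1*2 = 2 and sum (mult * dim) = 1*2 = 2.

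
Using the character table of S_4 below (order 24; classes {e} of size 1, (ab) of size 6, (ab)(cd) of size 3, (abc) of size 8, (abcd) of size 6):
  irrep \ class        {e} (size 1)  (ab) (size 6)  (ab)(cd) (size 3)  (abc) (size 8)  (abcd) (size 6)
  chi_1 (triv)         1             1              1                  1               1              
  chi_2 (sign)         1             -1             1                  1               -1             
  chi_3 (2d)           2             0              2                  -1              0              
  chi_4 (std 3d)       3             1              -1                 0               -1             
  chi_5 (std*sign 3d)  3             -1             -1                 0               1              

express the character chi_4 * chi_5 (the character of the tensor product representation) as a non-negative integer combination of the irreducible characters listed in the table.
chi_4 tensor chi_5 = chi_2 + chi_3 + chi_4 + chi_5 (all other irreducibles have multiplicity 0).

Derivation: The character of a tensor product is the pointwise product (chi_4 * chi_5)(C) = chi_4(C) * chi_5(C):
  {e}: (3)*(3), (ab): (1)*(-1), (ab)(cd): (-1)*(-1), (abc): (0)*(0), (abcd): (-1)*(1)
so (chi_4 * chi_5) takes values
  {e} -> 9, (ab) -> -1, (ab)(cd) -> 1, (abc) -> 0, (abcd) -> -1.
Now take the inner product of this character with each irreducible chi from the table, <chi_4*chi_5, chi> = (1/24) sum_C |C| (chi_4*chi_5)(C) conj(chi(C)):
  <chi_4*chi_5, chi_1> = (1/24)[1*(9)*conj(1) + 6*(-1)*conj(1) + 3*(1)*conj(1) + 8*(0)*conj(1) + 6*(-1)*conj(1)]
      = (1/24)[(9) + (-6) + (3) + (0) + (-6)] = 0/24 = 0
  <chi_4*chi_5, chi_2> = (1/24)[1*(9)*conj(1) + 6*(-1)*conj(-1) + 3*(1)*conj(1) + 8*(0)*conj(1) + 6*(-1)*conj(-1)]
      = (1/24)[(9) + (6) + (3) + (0) + (6)] = 24/24 = 1
  <chi_4*chi_5, chi_3> = (1/24)[1*(9)*conj(2) + 6*(-1)*conj(0) + 3*(1)*conj(2) + 8*(0)*conj(-1) + 6*(-1)*conj(0)]
      = (1/24)[(18) + (0) + (6) + (0) + (0)] = 24/24 = 1
  <chi_4*chi_5, chi_4> = (1/24)[1*(9)*conj(3) + 6*(-1)*conj(1) + 3*(1)*conj(-1) + 8*(0)*conj(0) + 6*(-1)*conj(-1)]
      = (1/24)[(27) + (-6) + (-3) + (0) + (6)] = 24/24 = 1
  <chi_4*chi_5, chi_5> = (1/24)[1*(9)*conj(3) + 6*(-1)*conj(-1) + 3*(1)*conj(-1) + 8*(0)*conj(0) + 6*(-1)*conj(1)]
      = (1/24)[(27) + (6) + (-3) + (0) + (-6)] = 24/24 = 1
Hence the multiplicities are chi_2: 1, chi_3: 1, chi_4: 1, chi_5: 1. Dimension check: dim(chi_4)*dim(chi_5) = 3*3 = 9 and sum (mult * dim) = 1*1 + 1*2 + 1*3 + 1*3 = 9.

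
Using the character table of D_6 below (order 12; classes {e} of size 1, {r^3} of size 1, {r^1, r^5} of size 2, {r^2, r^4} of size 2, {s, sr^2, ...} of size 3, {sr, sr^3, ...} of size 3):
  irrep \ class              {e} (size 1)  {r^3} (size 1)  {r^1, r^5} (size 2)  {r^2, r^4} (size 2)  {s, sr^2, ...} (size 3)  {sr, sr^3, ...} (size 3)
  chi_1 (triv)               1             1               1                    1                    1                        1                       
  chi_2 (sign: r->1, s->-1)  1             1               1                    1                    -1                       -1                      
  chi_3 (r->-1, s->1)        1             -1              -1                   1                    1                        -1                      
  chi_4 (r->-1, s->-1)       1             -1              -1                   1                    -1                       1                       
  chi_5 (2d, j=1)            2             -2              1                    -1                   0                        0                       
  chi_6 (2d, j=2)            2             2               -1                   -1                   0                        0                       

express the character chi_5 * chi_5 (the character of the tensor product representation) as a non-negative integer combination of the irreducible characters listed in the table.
chi_5 tensor chi_5 = chi_1 + chi_2 + chi_6 (all other irreducibles have multiplicity 0).

Solution. The character of a tensor product is the pointwise product (chi_5 * chi_5)(C) = chi_5(C) * chi_5(C):
  {e}: (2)*(2), {r^3}: (-2)*(-2), {r^1, r^5}: (1)*(1), {r^2, r^4}: (-1)*(-1), {s, sr^2, ...}: (0)*(0), {sr, sr^3, ...}: (0)*(0)
so (chi_5 * chi_5) takes values
  {e} -> 4, {r^3} -> 4, {r^1, r^5} -> 1, {r^2, r^4} -> 1, {s, sr^2, ...} -> 0, {sr, sr^3, ...} -> 0.
Now take the inner product of this character with each irreducible chi from the table, <chi_5*chi_5, chi> = (1/12) sum_C |C| (chi_5*chi_5)(C) conj(chi(C)):
  <chi_5*chi_5, chi_1> = (1/12)[1*(4)*conj(1) + 1*(4)*conj(1) + 2*(1)*conj(1) + 2*(1)*conj(1) + 3*(0)*conj(1) + 3*(0)*conj(1)]
      = (1/12)[(4) + (4) + (2) + (2) + (0) + (0)] = 12/12 = 1
  <chi_5*chi_5, chi_2> = (1/12)[1*(4)*conj(1) + 1*(4)*conj(1) + 2*(1)*conj(1) + 2*(1)*conj(1) + 3*(0)*conj(-1) + 3*(0)*conj(-1)]
      = (1/12)[(4) + (4) + (2) + (2) + (0) + (0)] = 12/12 = 1
  <chi_5*chi_5, chi_3> = (1/12)[1*(4)*conj(1) + 1*(4)*conj(-1) + 2*(1)*conj(-1) + 2*(1)*conj(1) + 3*(0)*conj(1) + 3*(0)*conj(-1)]
      = (1/12)[(4) + (-4) + (-2) + (2) + (0) + (0)] = 0/12 = 0
  <chi_5*chi_5, chi_4> = (1/12)[1*(4)*conj(1) + 1*(4)*conj(-1) + 2*(1)*conj(-1) + 2*(1)*conj(1) + 3*(0)*conj(-1) + 3*(0)*conj(1)]
      = (1/12)[(4) + (-4) + (-2) + (2) + (0) + (0)] = 0/12 = 0
  <chi_5*chi_5, chi_5> = (1/12)[1*(4)*conj(2) + 1*(4)*conj(-2) + 2*(1)*conj(1) + 2*(1)*conj(-1) + 3*(0)*conj(0) + 3*(0)*conj(0)]
      = (1/12)[(8) + (-8) + (2) + (-2) + (0) + (0)] = 0/12 = 0
  <chi_5*chi_5, chi_6> = (1/12)[1*(4)*conj(2) + 1*(4)*conj(2) + 2*(1)*conj(-1) + 2*(1)*conj(-1) + 3*(0)*conj(0) + 3*(0)*conj(0)]
      = (1/12)[(8) + (8) + (-2) + (-2) + (0) + (0)] = 12/12 = 1
Hence the multiplicities are chi_1: 1, chi_2: 1, chi_6: 1. Dimension check: dim(chi_5)*dim(chi_5) = 2*2 = 4 and sum (mult * dim) = 1*1 + 1*1 + 1*2 = 4.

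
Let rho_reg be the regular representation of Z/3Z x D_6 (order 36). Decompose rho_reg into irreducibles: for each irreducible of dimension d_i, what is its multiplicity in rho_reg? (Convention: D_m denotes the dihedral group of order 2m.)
Each irreducible V_i of dimension d_i appears with multiplicity d_i, i.e. rho_reg = (direct sum over all irreducibles V_i) d_i V_i. The irreducible dimensions for Z/3Z x D_6 are 1, 1, 1, 1, 1, 1, 1, 1, 1, 1, 1, 1, 2, 2, 2, 2, 2, 2: 12 irreducibles of dimension 1, each with multiplicity 1; 6 irreducibles of dimension 2, each with multiplicity 2. Total dimension 12*1*1 + 6*2*2 = 36 = |G|.

Justification: General theorem: in the regular representation of a finite group G, each irreducible appears with multiplicity equal to its dimension. Check: dim(rho_reg) = sum d_i^2 = 1 + 1 + 1 + 1 + 1 + 1 + 1 + 1 + 1 + 1 + 1 + 1 + 4 + 4 + 4 + 4 + 4 + 4 = 36 = |G|.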